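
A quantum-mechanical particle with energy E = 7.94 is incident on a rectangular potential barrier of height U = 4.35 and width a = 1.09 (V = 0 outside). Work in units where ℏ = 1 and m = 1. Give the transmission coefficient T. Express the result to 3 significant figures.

T = 0.992

E > U: inside the barrier k₂ = √(2m(E − U))/ℏ = 2.680, k₂a = 2.921.
T = [1 + U² sin²(k₂a) / (4E(E − U))]⁻¹ = 1/1.008 = 0.992.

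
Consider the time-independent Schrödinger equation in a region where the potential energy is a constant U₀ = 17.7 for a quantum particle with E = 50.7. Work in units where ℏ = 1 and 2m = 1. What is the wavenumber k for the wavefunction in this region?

With E > U₀ the solution is oscillatory, ψ ∝ e^{±ikx} with k = √(2m(E − U₀))/ℏ.
k = √(2 × 0.5 × 33) = 5.745.

k = 5.74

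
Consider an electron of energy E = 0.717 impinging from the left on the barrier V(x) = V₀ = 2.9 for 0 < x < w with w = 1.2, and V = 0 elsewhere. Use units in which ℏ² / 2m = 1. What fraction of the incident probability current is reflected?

E < V₀: inside the barrier ψ ∝ e^{±κx} with κ = √(2m(V₀ − E))/ℏ = 1.477.
κw = 1.773, sinh(κw) = 2.859.
Matching ψ, ψ′ at both faces gives T = [1 + V₀² sinh²(κw) / (4E(V₀ − E))]⁻¹ = 1/11.98 = 0.0835.
R = 1 − T = 0.917.

R = 0.917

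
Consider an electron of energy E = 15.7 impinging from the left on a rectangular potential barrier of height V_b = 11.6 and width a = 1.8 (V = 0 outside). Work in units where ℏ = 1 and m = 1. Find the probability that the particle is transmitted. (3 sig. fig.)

T = 0.701

Above the barrier the interior wavenumber is k₂ = √(2m(E − V_b))/ℏ = 2.864, giving phase k₂a = 5.154.
T = [1 + V_b² sin²(k₂a) / (4E(E − V_b))]⁻¹ = 1/1.427 = 0.701.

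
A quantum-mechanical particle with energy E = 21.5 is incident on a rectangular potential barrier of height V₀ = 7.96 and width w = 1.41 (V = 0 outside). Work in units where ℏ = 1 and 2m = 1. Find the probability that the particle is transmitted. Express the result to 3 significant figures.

T = 0.959

E > V₀: inside the barrier k₂ = √(2m(E − V₀))/ℏ = 3.680, k₂w = 5.188.
T = [1 + V₀² sin²(k₂w) / (4E(E − V₀))]⁻¹ = 1/1.043 = 0.959.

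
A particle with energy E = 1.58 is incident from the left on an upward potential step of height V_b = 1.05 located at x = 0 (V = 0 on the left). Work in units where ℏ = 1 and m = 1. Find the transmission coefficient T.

The wavenumbers are k₁ = √(2mE)/ℏ = 1.778 on the left and k₂ = √(2m(E − V_b))/ℏ = 1.030 on the right.
Matching ψ and ψ′ at x = 0 gives r = (k₁ − k₂)/(k₁ + k₂), so R = r² = 0.07101 and T = 1 − R = 0.9290.

T = 0.929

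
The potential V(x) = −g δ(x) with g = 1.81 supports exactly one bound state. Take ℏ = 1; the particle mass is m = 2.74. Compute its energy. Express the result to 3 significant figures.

For x ≠ 0 the bound state is ψ ∝ e^{−κ|x|}; integrating the TISE across the delta gives the cusp condition 2κ = 2mg/ℏ², so κ = 4.959.
Then E = −ℏ²κ²/(2m) = −mg²/(2ℏ²) = -4.488.

E = -4.49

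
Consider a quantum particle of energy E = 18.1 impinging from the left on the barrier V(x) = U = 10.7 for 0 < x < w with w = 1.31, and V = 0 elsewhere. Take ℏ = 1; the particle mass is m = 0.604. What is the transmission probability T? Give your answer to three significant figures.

E > U: inside the barrier k₂ = √(2m(E − U))/ℏ = 2.990, k₂w = 3.917.
T = [1 + U² sin²(k₂w) / (4E(E − U))]⁻¹ = 1/1.105 = 0.905.

T = 0.905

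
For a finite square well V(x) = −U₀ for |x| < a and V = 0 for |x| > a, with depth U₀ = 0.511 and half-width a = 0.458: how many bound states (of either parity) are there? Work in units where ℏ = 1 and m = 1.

The dimensionless depth is z₀ = a√(2mU₀)/ℏ = 0.458 × √(1.022) = 0.4630.
A new bound state (alternating even/odd) appears each time z₀ passes a multiple of π/2, so N = ⌊2z₀/π⌋ + 1 = ⌊0.2948⌋ + 1 = 1.

N = 1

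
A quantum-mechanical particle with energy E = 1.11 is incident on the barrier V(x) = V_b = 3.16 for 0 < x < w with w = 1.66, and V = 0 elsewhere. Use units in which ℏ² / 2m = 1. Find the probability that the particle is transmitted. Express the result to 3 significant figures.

T = 0.0310

E < V_b: inside the barrier ψ ∝ e^{±κx} with κ = √(2m(V_b − E))/ℏ = 1.432.
κw = 2.377, sinh(κw) = 5.339.
Matching ψ, ψ′ at both faces gives T = [1 + V_b² sinh²(κw) / (4E(V_b − E))]⁻¹ = 1/32.27 = 0.0310.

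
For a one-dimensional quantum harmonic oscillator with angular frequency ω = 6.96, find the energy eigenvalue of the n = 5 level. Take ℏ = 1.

Using E_n = (n + ½)ℏω: E_5 = 5.5 × 6.96 = 38.28.

E = 38.3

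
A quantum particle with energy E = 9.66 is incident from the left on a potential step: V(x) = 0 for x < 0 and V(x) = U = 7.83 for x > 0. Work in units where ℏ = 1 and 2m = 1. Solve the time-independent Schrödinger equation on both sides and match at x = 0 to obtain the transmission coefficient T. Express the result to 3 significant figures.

The wavenumbers are k₁ = √(2mE)/ℏ = 3.108 on the left and k₂ = √(2m(E − U))/ℏ = 1.353 on the right.
Matching ψ and ψ′ at x = 0 gives r = (k₁ − k₂)/(k₁ + k₂), so R = r² = 0.1548 and T = 1 − R = 0.8452.

T = 0.845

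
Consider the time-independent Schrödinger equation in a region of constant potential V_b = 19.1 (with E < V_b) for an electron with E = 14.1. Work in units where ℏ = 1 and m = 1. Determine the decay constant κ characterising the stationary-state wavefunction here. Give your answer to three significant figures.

Since E < V_b the TISE in this region is ψ'' = κ²ψ with κ = √(2m(V_b − E))/ℏ.
κ = √(2 × 1 × 5) = 3.162.

κ = 3.16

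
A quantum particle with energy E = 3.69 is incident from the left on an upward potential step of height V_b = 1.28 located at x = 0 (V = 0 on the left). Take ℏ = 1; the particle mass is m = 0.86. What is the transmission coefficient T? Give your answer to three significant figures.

T = 0.989

The wavenumbers are k₁ = √(2mE)/ℏ = 2.519 on the left and k₂ = √(2m(E − V_b))/ℏ = 2.036 on the right.
Continuity of ψ and ψ′ at the step yields the reflection amplitude r = (k₁ − k₂)/(k₁ + k₂) = 0.1061; thus R = |r|² = 0.01126, T = 0.9887.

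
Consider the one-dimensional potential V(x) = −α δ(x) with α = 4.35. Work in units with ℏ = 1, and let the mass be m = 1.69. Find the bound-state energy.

E = -16.0

The bound state is ψ(x) = √κ e^{−κ|x|}. The derivative jump ψ'(0⁺) − ψ'(0⁻) = −(2mα/ℏ²)ψ(0) fixes κ = mα/ℏ² = 7.352.
Then E = −ℏ²κ²/(2m) = −mα²/(2ℏ²) = -15.99.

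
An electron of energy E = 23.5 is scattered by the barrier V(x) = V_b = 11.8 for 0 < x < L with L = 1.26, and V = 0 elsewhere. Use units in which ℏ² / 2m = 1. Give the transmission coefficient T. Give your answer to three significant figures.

Above the barrier the interior wavenumber is k₂ = √(2m(E − V_b))/ℏ = 3.421, giving phase k₂L = 4.310.
Matching at both interfaces gives T⁻¹ = 1 + V_b² sin²(k₂L) / [4E(E − V_b)] = 1.107, hence T = 0.903.

T = 0.903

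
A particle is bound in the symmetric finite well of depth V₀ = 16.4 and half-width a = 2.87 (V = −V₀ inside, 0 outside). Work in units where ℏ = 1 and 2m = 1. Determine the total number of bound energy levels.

N = 8

The dimensionless depth is z₀ = a√(2mV₀)/ℏ = 2.87 × √(16.40) = 11.62.
A new bound state (alternating even/odd) appears each time z₀ passes a multiple of π/2, so N = ⌊2z₀/π⌋ + 1 = ⌊7.399⌋ + 1 = 8.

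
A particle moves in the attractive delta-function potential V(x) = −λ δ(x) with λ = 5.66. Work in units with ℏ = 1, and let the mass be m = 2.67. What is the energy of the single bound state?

E = -42.8

The bound state is ψ(x) = √κ e^{−κ|x|}. The derivative jump ψ'(0⁺) − ψ'(0⁻) = −(2mλ/ℏ²)ψ(0) fixes κ = mλ/ℏ² = 15.11.
Then E = −ℏ²κ²/(2m) = −mλ²/(2ℏ²) = -42.77.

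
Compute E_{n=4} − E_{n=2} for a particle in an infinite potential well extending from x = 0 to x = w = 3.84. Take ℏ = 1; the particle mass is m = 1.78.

ΔE = 2.26

E_n = n²π²ℏ²/(2mw²), so ΔE = (4² − 2²) π²ℏ²/(2mw²).
ΔE = 12 × π² / (2 × 1.78 × 3.84²) = 2.256.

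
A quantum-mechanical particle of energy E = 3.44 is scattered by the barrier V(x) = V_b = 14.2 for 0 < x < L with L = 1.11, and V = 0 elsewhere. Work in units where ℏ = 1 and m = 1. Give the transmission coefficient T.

T = 0.0000989

Since E < V_b the interior solution is evanescent with decay constant κ = √(2m(V_b − E))/ℏ = 4.639.
κL = 5.149, sinh(κL) = 86.15.
Matching ψ, ψ′ at both faces gives T = [1 + V_b² sinh²(κL) / (4E(V_b − E))]⁻¹ = 1/10110 = 0.0000989.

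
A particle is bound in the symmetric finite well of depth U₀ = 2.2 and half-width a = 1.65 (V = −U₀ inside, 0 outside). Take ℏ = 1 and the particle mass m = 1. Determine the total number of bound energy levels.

N = 3

Define the well-strength parameter z₀ = (a/ℏ)√(2mU₀) = 1.65 × √(2·1·2.2) = 3.461.
The even/odd transcendental equations gain one root per π/2 in z₀, giving N = 1 + ⌊2z₀/π⌋ = 1 + ⌊2.203⌋ = 3.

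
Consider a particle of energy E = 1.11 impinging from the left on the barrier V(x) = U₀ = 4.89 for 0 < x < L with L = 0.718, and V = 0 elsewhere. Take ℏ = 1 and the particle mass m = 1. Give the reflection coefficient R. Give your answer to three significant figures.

R = 0.947

Since E < U₀ the interior solution is evanescent with decay constant κ = √(2m(U₀ − E))/ℏ = 2.750.
κL = 1.974, sinh(κL) = 3.531.
The exact tunnelling result is T⁻¹ = 1 + U₀² sinh²(κL) / [4E(U₀ − E)] = 18.76, so T = 0.0533.
R = 1 − T = 0.947.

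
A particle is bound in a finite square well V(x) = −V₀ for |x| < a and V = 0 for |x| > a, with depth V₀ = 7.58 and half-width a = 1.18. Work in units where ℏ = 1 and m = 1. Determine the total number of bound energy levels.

N = 3

The dimensionless depth is z₀ = a√(2mV₀)/ℏ = 1.18 × √(15.16) = 4.594.
The even/odd transcendental equations gain one root per π/2 in z₀, giving N = 1 + ⌊2z₀/π⌋ = 1 + ⌊2.925⌋ = 3.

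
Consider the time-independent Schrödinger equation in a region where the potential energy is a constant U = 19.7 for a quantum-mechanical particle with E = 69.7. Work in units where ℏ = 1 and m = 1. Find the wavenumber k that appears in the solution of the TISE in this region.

k = 10.0

With E > U the solution is oscillatory, ψ ∝ e^{±ikx} with k = √(2m(E − U))/ℏ.
k = √(2 × 1 × 50) = 10.00.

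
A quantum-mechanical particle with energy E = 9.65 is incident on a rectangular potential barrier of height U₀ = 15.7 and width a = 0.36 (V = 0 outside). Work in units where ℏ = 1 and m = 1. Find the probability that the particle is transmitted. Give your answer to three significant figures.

T = 0.269

E < U₀: inside the barrier ψ ∝ e^{±κx} with κ = √(2m(U₀ − E))/ℏ = 3.479.
κa = 1.252, sinh(κa) = 1.606.
Matching ψ, ψ′ at both faces gives T = [1 + U₀² sinh²(κa) / (4E(U₀ − E))]⁻¹ = 1/3.723 = 0.269.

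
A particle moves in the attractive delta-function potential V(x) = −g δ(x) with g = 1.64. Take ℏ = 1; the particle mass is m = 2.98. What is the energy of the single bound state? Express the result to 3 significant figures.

E = -4.01

For x ≠ 0 the bound state is ψ ∝ e^{−κ|x|}; integrating the TISE across the delta gives the cusp condition 2κ = 2mg/ℏ², so κ = 4.887.
Then E = −ℏ²κ²/(2m) = −mg²/(2ℏ²) = -4.008.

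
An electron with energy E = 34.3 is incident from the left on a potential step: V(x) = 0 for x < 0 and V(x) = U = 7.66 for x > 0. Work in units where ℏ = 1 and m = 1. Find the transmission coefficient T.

T = 0.996

The wavenumbers are k₁ = √(2mE)/ℏ = 8.283 on the left and k₂ = √(2m(E − U))/ℏ = 7.299 on the right.
Continuity of ψ and ψ′ at the step yields the reflection amplitude r = (k₁ − k₂)/(k₁ + k₂) = 0.06310; thus R = |r|² = 0.003981, T = 0.9960.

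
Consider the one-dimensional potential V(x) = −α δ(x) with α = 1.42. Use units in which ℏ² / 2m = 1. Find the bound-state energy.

For x ≠ 0 the bound state is ψ ∝ e^{−κ|x|}; integrating the TISE across the delta gives the cusp condition 2κ = 2mα/ℏ², so κ = 0.7100.
Then E = −ℏ²κ²/(2m) = −mα²/(2ℏ²) = -0.5041.

E = -0.504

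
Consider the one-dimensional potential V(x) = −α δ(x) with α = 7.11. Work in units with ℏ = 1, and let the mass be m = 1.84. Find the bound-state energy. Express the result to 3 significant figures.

E = -46.5

The bound state is ψ(x) = √κ e^{−κ|x|}. The derivative jump ψ'(0⁺) − ψ'(0⁻) = −(2mα/ℏ²)ψ(0) fixes κ = mα/ℏ² = 13.08.
Then E = −ℏ²κ²/(2m) = −mα²/(2ℏ²) = -46.51.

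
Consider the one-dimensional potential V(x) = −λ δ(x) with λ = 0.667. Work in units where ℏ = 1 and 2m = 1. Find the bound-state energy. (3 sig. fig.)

For x ≠ 0 the bound state is ψ ∝ e^{−κ|x|}; integrating the TISE across the delta gives the cusp condition 2κ = 2mλ/ℏ², so κ = 0.3335.
Then E = −ℏ²κ²/(2m) = −mλ²/(2ℏ²) = -0.1112.

E = -0.111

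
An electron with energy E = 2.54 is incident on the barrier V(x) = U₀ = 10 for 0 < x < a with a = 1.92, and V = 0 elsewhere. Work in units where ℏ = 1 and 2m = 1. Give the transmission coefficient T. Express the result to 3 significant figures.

T = 0.0000845

Since E < U₀ the interior solution is evanescent with decay constant κ = √(2m(U₀ − E))/ℏ = 2.731.
κa = 5.244, sinh(κa) = 94.72.
The exact tunnelling result is T⁻¹ = 1 + U₀² sinh²(κa) / [4E(U₀ − E)] = 11840, so T = 0.0000845.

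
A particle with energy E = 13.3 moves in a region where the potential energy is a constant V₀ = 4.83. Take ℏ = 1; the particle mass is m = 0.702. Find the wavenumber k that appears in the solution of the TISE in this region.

k = 3.45

With E > V₀ the solution is oscillatory, ψ ∝ e^{±ikx} with k = √(2m(E − V₀))/ℏ.
k = √(2 × 0.702 × 8.47) = 3.448.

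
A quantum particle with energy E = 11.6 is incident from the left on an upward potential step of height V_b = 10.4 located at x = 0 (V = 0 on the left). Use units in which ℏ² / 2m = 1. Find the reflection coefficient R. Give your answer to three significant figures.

On each side the TISE gives plane waves with k = √(2m(E − V))/ℏ: k₁ = √(2·½·11.6) = 3.406, k₂ = √(2·½·1.2) = 1.095.
Continuity of ψ and ψ′ at the step yields the reflection amplitude r = (k₁ − k₂)/(k₁ + k₂) = 0.5133; thus R = |r|² = 0.2635, T = 0.7365.

R = 0.263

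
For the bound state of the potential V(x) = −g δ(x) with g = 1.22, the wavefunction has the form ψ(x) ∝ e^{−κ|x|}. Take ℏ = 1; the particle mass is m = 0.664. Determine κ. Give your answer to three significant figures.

Integrating the TISE across x = 0 gives the cusp condition ψ'(0⁺) − ψ'(0⁻) = −(2mg/ℏ²)ψ(0).
With ψ ∝ e^{−κ|x|} this yields −2κ = −2mg/ℏ², so κ = mg/ℏ² = 0.8101.

κ = 0.810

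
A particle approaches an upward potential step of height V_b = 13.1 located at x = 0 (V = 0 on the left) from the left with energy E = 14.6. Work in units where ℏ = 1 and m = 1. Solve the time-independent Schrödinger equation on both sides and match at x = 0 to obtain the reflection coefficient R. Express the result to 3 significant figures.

R = 0.265

On each side the TISE gives plane waves with k = √(2m(E − V))/ℏ: k₁ = √(2·1·14.6) = 5.404, k₂ = √(2·1·1.5) = 1.732.
Continuity of ψ and ψ′ at the step yields the reflection amplitude r = (k₁ − k₂)/(k₁ + k₂) = 0.5145; thus R = |r|² = 0.2648, T = 0.7352.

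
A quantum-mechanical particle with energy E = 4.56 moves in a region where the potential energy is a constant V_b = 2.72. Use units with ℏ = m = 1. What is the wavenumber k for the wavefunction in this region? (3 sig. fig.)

k = 1.92

With E > V_b the solution is oscillatory, ψ ∝ e^{±ikx} with k = √(2m(E − V_b))/ℏ.
k = √(2 × 1 × 1.84) = 1.918.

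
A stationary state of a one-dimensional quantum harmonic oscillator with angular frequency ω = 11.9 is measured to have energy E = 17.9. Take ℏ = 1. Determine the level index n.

Invert E_n = (n + ½)ℏω: n = E/ℏω − ½ = 1.004, so n = 1.

n = 1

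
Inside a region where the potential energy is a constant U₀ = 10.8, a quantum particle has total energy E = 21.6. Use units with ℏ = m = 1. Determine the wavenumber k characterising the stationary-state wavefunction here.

k = 4.65

With E > U₀ the solution is oscillatory, ψ ∝ e^{±ikx} with k = √(2m(E − U₀))/ℏ.
k = √(2 × 1 × 10.8) = 4.648.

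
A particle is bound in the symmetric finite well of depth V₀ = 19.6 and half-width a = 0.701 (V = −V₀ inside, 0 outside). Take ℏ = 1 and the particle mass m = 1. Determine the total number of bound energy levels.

The dimensionless depth is z₀ = a√(2mV₀)/ℏ = 0.701 × √(39.20) = 4.389.
A new bound state (alternating even/odd) appears each time z₀ passes a multiple of π/2, so N = ⌊2z₀/π⌋ + 1 = ⌊2.794⌋ + 1 = 3.

N = 3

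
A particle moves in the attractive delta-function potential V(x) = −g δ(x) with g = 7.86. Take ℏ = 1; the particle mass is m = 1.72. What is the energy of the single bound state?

E = -53.1

For x ≠ 0 the bound state is ψ ∝ e^{−κ|x|}; integrating the TISE across the delta gives the cusp condition 2κ = 2mg/ℏ², so κ = 13.52.
Then E = −ℏ²κ²/(2m) = −mg²/(2ℏ²) = -53.13.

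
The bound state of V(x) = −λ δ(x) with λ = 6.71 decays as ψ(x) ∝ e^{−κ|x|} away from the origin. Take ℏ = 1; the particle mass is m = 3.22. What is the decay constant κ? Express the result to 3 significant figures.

κ = 21.6

Integrating the TISE across x = 0 gives the cusp condition ψ'(0⁺) − ψ'(0⁻) = −(2mλ/ℏ²)ψ(0).
With ψ ∝ e^{−κ|x|} this yields −2κ = −2mλ/ℏ², so κ = mλ/ℏ² = 21.61.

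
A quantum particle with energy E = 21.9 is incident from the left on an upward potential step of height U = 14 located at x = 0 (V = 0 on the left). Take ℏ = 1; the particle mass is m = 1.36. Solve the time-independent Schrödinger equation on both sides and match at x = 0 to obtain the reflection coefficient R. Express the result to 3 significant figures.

On each side the TISE gives plane waves with k = √(2m(E − V))/ℏ: k₁ = √(2·1.36·21.9) = 7.718, k₂ = √(2·1.36·7.9) = 4.636.
Continuity of ψ and ψ′ at the step yields the reflection amplitude r = (k₁ − k₂)/(k₁ + k₂) = 0.2495; thus R = |r|² = 0.06226, T = 0.9377.

R = 0.0623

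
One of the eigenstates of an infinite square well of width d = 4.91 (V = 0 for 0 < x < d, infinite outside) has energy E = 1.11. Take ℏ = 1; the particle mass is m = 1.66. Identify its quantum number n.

n = 3

From E_n = n²π²ℏ²/(2md²) invert to n = √(2md²E)/(πℏ).
n = (4.91/π) × √(2 × 1.66 × 1.11) = 3.000 → n = 3.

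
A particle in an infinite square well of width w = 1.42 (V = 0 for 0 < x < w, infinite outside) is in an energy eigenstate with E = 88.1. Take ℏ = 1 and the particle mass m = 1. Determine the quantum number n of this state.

From E_n = n²π²ℏ²/(2mw²) invert to n = √(2mw²E)/(πℏ).
n = (1.42/π) × √(2 × 1 × 88.1) = 6.000 → n = 6.

n = 6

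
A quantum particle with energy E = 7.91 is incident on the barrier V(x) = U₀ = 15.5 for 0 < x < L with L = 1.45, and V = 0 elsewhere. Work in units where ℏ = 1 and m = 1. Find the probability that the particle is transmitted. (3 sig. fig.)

Since E < U₀ the interior solution is evanescent with decay constant κ = √(2m(U₀ − E))/ℏ = 3.896.
κL = 5.649, sinh(κL) = 142.1.
The exact tunnelling result is T⁻¹ = 1 + U₀² sinh²(κL) / [4E(U₀ − E)] = 20190, so T = 0.0000495.

T = 0.0000495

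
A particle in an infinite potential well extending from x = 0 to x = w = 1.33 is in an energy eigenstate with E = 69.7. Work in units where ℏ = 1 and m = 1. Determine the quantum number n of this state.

n = 5

For an infinite well E_n = n²π²ℏ²/(2mw²), so n = (w/πℏ)√(2mE).
n = (1.33/π) × √(2 × 1 × 69.7) = 4.998 → n = 5.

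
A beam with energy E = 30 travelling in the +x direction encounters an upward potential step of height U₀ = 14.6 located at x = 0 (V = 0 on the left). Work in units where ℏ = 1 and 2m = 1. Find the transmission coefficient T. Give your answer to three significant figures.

The wavenumbers are k₁ = √(2mE)/ℏ = 5.477 on the left and k₂ = √(2m(E − U₀))/ℏ = 3.924 on the right.
Continuity of ψ and ψ′ at the step yields the reflection amplitude r = (k₁ − k₂)/(k₁ + k₂) = 0.1652; thus R = |r|² = 0.02728, T = 0.9727.

T = 0.973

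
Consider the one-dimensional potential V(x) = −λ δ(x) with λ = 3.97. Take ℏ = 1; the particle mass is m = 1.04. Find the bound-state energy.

E = -8.20

For x ≠ 0 the bound state is ψ ∝ e^{−κ|x|}; integrating the TISE across the delta gives the cusp condition 2κ = 2mλ/ℏ², so κ = 4.129.
Then E = −ℏ²κ²/(2m) = −mλ²/(2ℏ²) = -8.196.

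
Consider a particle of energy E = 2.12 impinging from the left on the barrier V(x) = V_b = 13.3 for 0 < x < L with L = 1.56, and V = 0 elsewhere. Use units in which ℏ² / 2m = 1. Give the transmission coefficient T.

E < V_b: inside the barrier ψ ∝ e^{±κx} with κ = √(2m(V_b − E))/ℏ = 3.344.
κL = 5.216, sinh(κL) = 92.10.
Matching ψ, ψ′ at both faces gives T = [1 + V_b² sinh²(κL) / (4E(V_b − E))]⁻¹ = 1/15830 = 0.0000632.

T = 0.0000632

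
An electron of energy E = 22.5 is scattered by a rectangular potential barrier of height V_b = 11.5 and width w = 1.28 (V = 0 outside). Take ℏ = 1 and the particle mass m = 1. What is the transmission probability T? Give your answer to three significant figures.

T = 0.990

E > V_b: inside the barrier k₂ = √(2m(E − V_b))/ℏ = 4.690, k₂w = 6.004.
Matching at both interfaces gives T⁻¹ = 1 + V_b² sin²(k₂w) / [4E(E − V_b)] = 1.010, hence T = 0.990.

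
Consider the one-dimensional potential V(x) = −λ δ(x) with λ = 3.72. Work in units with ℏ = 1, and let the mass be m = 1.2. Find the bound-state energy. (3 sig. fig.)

The bound state is ψ(x) = √κ e^{−κ|x|}. The derivative jump ψ'(0⁺) − ψ'(0⁻) = −(2mλ/ℏ²)ψ(0) fixes κ = mλ/ℏ² = 4.464.
Then E = −ℏ²κ²/(2m) = −mλ²/(2ℏ²) = -8.303.

E = -8.30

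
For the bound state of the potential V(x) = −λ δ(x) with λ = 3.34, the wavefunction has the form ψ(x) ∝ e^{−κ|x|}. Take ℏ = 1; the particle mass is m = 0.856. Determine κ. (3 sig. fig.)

Integrate −(ℏ²/2m)ψ'' − λδ(x)ψ = Eψ from −ε to +ε: the ψ'' term gives ψ'(0⁺) − ψ'(0⁻) and the δ term gives −(2mλ/ℏ²)ψ(0).
With ψ ∝ e^{−κ|x|} this yields −2κ = −2mλ/ℏ², so κ = mλ/ℏ² = 2.859.

κ = 2.86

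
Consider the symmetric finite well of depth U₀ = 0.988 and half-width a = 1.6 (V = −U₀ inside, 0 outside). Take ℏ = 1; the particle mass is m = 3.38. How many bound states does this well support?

Define the well-strength parameter z₀ = (a/ℏ)√(2mU₀) = 1.6 × √(2·3.38·0.988) = 4.135.
The even/odd transcendental equations gain one root per π/2 in z₀, giving N = 1 + ⌊2z₀/π⌋ = 1 + ⌊2.632⌋ = 3.

N = 3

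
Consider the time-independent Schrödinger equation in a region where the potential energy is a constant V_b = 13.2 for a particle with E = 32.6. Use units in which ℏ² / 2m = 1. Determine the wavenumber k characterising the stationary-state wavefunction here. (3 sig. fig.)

k = 4.40

With E > V_b the solution is oscillatory, ψ ∝ e^{±ikx} with k = √(2m(E − V_b))/ℏ.
k = √(2 × 0.5 × 19.4) = 4.405.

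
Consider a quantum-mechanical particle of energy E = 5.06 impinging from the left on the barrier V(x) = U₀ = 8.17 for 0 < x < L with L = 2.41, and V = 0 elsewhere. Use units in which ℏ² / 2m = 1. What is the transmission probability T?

Since E < U₀ the interior solution is evanescent with decay constant κ = √(2m(U₀ − E))/ℏ = 1.764.
κL = 4.250, sinh(κL) = 35.05.
The exact tunnelling result is T⁻¹ = 1 + U₀² sinh²(κL) / [4E(U₀ − E)] = 1304, so T = 0.000767.

T = 0.000767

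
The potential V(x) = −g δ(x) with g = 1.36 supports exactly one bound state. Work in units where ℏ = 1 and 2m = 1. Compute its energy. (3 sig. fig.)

E = -0.462

The bound state is ψ(x) = √κ e^{−κ|x|}. The derivative jump ψ'(0⁺) − ψ'(0⁻) = −(2mg/ℏ²)ψ(0) fixes κ = mg/ℏ² = 0.6800.
Then E = −ℏ²κ²/(2m) = −mg²/(2ℏ²) = -0.4624.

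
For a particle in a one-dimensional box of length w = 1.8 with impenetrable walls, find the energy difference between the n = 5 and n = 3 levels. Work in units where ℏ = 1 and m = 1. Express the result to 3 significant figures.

E_n = n²π²ℏ²/(2mw²), so ΔE = (5² − 3²) π²ℏ²/(2mw²).
ΔE = 16 × π² / (2 × 1 × 1.8²) = 24.37.

ΔE = 24.4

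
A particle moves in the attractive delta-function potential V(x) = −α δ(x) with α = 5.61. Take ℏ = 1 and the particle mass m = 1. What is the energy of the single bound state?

E = -15.7

The bound state is ψ(x) = √κ e^{−κ|x|}. The derivative jump ψ'(0⁺) − ψ'(0⁻) = −(2mα/ℏ²)ψ(0) fixes κ = mα/ℏ² = 5.610.
Then E = −ℏ²κ²/(2m) = −mα²/(2ℏ²) = -15.74.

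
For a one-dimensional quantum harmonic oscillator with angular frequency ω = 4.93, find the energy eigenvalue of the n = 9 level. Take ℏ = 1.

Using E_n = (n + ½)ℏω: E_9 = 9.5 × 4.93 = 46.84.

E = 46.8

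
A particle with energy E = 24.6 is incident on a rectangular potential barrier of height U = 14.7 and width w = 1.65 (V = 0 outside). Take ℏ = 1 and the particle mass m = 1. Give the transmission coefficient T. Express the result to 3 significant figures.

E > U: inside the barrier k₂ = √(2m(E − U))/ℏ = 4.450, k₂w = 7.342.
Matching at both interfaces gives T⁻¹ = 1 + U² sin²(k₂w) / [4E(E − U)] = 1.169, hence T = 0.856.

T = 0.856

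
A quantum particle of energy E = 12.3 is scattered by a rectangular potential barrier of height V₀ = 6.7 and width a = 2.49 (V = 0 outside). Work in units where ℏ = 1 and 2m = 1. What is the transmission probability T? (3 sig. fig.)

E > V₀: inside the barrier k₂ = √(2m(E − V₀))/ℏ = 2.366, k₂a = 5.892.
Matching at both interfaces gives T⁻¹ = 1 + V₀² sin²(k₂a) / [4E(E − V₀)] = 1.024, hence T = 0.977.

T = 0.977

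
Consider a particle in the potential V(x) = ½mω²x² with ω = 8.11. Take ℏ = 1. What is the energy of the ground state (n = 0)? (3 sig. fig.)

E = 4.06

The oscillator eigenvalues are E_n = ℏω(n + ½), so E_0 = 8.11 × 0.5 = 4.055.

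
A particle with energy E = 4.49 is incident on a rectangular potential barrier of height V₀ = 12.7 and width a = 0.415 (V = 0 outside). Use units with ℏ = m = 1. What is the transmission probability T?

T = 0.120

Since E < V₀ the interior solution is evanescent with decay constant κ = √(2m(V₀ − E))/ℏ = 4.052.
κa = 1.682, sinh(κa) = 2.594.
The exact tunnelling result is T⁻¹ = 1 + V₀² sinh²(κa) / [4E(V₀ − E)] = 8.361, so T = 0.120.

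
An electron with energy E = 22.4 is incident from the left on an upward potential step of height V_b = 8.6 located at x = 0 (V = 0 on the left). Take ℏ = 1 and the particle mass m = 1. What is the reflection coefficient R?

R = 0.0145

The wavenumbers are k₁ = √(2mE)/ℏ = 6.693 on the left and k₂ = √(2m(E − V_b))/ℏ = 5.254 on the right.
Matching ψ and ψ′ at x = 0 gives r = (k₁ − k₂)/(k₁ + k₂), so R = r² = 0.01452 and T = 1 − R = 0.9855.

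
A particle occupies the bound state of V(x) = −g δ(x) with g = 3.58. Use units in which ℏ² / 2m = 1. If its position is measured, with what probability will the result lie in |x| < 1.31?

The normalised bound state is ψ = √κ e^{−κ|x|} with κ = mg/ℏ² = 1.790.
P(|x| < d) = ∫_{−d}^{d} κ e^{−2κ|x|} dx = 1 − e^{−2κd} = 1 − e^{−4.690} = 0.9908.

P = 0.991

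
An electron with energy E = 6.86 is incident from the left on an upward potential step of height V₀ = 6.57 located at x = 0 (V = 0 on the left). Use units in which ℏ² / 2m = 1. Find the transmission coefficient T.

T = 0.566

The wavenumbers are k₁ = √(2mE)/ℏ = 2.619 on the left and k₂ = √(2m(E − V₀))/ℏ = 0.5385 on the right.
Matching ψ and ψ′ at x = 0 gives r = (k₁ − k₂)/(k₁ + k₂), so R = r² = 0.4342 and T = 1 − R = 0.5658.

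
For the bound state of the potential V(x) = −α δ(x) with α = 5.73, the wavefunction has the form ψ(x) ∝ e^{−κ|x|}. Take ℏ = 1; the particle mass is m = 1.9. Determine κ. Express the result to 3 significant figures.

κ = 10.9

Integrating the TISE across x = 0 gives the cusp condition ψ'(0⁺) − ψ'(0⁻) = −(2mα/ℏ²)ψ(0).
With ψ ∝ e^{−κ|x|} this yields −2κ = −2mα/ℏ², so κ = mα/ℏ² = 10.89.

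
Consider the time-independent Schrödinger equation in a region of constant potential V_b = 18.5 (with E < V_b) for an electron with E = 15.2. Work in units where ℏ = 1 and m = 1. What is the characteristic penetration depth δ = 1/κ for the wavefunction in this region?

Since E < V_b the TISE in this region is ψ'' = κ²ψ with κ = √(2m(V_b − E))/ℏ.
κ = √(2 × 1 × 3.3) = 2.569. The penetration depth is δ = 1/κ = 0.389.

δ = 0.389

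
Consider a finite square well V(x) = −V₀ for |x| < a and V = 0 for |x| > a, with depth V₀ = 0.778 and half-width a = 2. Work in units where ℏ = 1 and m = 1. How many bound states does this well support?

N = 2

Define the well-strength parameter z₀ = (a/ℏ)√(2mV₀) = 2 × √(2·1·0.778) = 2.495.
A new bound state (alternating even/odd) appears each time z₀ passes a multiple of π/2, so N = ⌊2z₀/π⌋ + 1 = ⌊1.588⌋ + 1 = 2.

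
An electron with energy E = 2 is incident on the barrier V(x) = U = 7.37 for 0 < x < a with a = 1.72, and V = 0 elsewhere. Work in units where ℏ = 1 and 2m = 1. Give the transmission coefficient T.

T = 0.00109

Since E < U the interior solution is evanescent with decay constant κ = √(2m(U − E))/ℏ = 2.317.
κa = 3.986, sinh(κa) = 26.90.
Matching ψ, ψ′ at both faces gives T = [1 + U² sinh²(κa) / (4E(U − E))]⁻¹ = 1/916.2 = 0.00109.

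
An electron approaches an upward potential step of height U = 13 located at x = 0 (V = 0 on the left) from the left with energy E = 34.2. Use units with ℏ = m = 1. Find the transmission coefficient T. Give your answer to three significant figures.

On each side the TISE gives plane waves with k = √(2m(E − V))/ℏ: k₁ = √(2·1·34.2) = 8.270, k₂ = √(2·1·21.2) = 6.512.
Matching ψ and ψ′ at x = 0 gives r = (k₁ − k₂)/(k₁ + k₂), so R = r² = 0.01416 and T = 1 − R = 0.9858.

T = 0.986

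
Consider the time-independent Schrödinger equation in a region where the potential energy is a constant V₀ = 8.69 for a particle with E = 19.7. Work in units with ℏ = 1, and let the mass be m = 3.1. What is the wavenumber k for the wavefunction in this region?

k = 8.26

With E > V₀ the solution is oscillatory, ψ ∝ e^{±ikx} with k = √(2m(E − V₀))/ℏ.
k = √(2 × 3.1 × 11.01) = 8.262.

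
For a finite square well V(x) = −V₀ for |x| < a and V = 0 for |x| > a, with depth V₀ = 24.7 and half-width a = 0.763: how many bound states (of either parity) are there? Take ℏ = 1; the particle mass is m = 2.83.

N = 6

Define the well-strength parameter z₀ = (a/ℏ)√(2mV₀) = 0.763 × √(2·2.83·24.7) = 9.022.
The even/odd transcendental equations gain one root per π/2 in z₀, giving N = 1 + ⌊2z₀/π⌋ = 1 + ⌊5.743⌋ = 6.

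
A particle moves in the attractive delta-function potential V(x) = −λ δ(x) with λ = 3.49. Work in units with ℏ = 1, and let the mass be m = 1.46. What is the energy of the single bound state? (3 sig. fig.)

E = -8.89

For x ≠ 0 the bound state is ψ ∝ e^{−κ|x|}; integrating the TISE across the delta gives the cusp condition 2κ = 2mλ/ℏ², so κ = 5.095.
Then E = −ℏ²κ²/(2m) = −mλ²/(2ℏ²) = -8.891.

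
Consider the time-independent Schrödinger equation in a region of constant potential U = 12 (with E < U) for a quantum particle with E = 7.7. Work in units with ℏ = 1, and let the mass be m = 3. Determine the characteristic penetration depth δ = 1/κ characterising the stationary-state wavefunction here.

δ = 0.197

Since E < U the TISE in this region is ψ'' = κ²ψ with κ = √(2m(U − E))/ℏ.
κ = √(2 × 3 × 4.3) = 5.079. The penetration depth is δ = 1/κ = 0.197.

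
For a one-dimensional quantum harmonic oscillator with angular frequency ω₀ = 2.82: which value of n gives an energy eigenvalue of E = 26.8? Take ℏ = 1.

n = 9

Invert E_n = (n + ½)ℏω₀: n = E/ℏω₀ − ½ = 9.004, so n = 9.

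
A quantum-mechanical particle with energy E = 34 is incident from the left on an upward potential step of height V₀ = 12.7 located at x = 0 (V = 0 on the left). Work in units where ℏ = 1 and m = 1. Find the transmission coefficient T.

On each side the TISE gives plane waves with k = √(2m(E − V))/ℏ: k₁ = √(2·1·34) = 8.246, k₂ = √(2·1·21.3) = 6.527.
Matching ψ and ψ′ at x = 0 gives r = (k₁ − k₂)/(k₁ + k₂), so R = r² = 0.01355 and T = 1 − R = 0.9865.

T = 0.986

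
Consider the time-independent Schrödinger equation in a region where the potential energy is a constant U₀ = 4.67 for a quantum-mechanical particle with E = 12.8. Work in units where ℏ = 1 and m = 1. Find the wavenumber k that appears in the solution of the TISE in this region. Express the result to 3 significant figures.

k = 4.03

With E > U₀ the solution is oscillatory, ψ ∝ e^{±ikx} with k = √(2m(E − U₀))/ℏ.
k = √(2 × 1 × 8.13) = 4.032.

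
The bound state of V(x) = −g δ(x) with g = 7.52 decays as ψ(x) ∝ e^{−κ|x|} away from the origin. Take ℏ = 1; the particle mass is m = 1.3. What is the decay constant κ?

Integrate −(ℏ²/2m)ψ'' − gδ(x)ψ = Eψ from −ε to +ε: the ψ'' term gives ψ'(0⁺) − ψ'(0⁻) and the δ term gives −(2mg/ℏ²)ψ(0).
With ψ ∝ e^{−κ|x|} this yields −2κ = −2mg/ℏ², so κ = mg/ℏ² = 9.776.

κ = 9.78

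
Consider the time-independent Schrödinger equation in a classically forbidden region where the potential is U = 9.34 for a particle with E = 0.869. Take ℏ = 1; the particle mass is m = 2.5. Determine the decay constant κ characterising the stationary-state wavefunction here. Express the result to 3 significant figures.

Since E < U the TISE in this region is ψ'' = κ²ψ with κ = √(2m(U − E))/ℏ.
κ = √(2 × 2.5 × 8.471) = 6.508.

κ = 6.51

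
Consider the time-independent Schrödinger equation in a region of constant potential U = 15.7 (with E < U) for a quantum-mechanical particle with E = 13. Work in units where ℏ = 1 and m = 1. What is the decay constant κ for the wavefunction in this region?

Since E < U the TISE in this region is ψ'' = κ²ψ with κ = √(2m(U − E))/ℏ.
κ = √(2 × 1 × 2.7) = 2.324.

κ = 2.32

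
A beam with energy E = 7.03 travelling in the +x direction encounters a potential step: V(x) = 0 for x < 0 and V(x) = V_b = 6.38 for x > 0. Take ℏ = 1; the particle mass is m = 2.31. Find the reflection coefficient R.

The wavenumbers are k₁ = √(2mE)/ℏ = 5.699 on the left and k₂ = √(2m(E − V_b))/ℏ = 1.733 on the right.
Matching ψ and ψ′ at x = 0 gives r = (k₁ − k₂)/(k₁ + k₂), so R = r² = 0.2848 and T = 1 − R = 0.7152.

R = 0.285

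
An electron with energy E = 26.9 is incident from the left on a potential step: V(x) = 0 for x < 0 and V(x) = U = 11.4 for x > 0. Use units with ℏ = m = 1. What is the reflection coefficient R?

On each side the TISE gives plane waves with k = √(2m(E − V))/ℏ: k₁ = √(2·1·26.9) = 7.335, k₂ = √(2·1·15.5) = 5.568.
Matching ψ and ψ′ at x = 0 gives r = (k₁ − k₂)/(k₁ + k₂), so R = r² = 0.01876 and T = 1 − R = 0.9812.

R = 0.0188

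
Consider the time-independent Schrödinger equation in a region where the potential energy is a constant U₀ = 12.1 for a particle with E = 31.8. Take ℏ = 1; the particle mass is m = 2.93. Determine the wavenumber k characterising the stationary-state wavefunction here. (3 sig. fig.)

k = 10.7

With E > U₀ the solution is oscillatory, ψ ∝ e^{±ikx} with k = √(2m(E − U₀))/ℏ.
k = √(2 × 2.93 × 19.7) = 10.74.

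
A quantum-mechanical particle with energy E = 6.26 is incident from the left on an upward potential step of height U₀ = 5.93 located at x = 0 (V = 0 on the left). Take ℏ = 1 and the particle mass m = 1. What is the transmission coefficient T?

On each side the TISE gives plane waves with k = √(2m(E − V))/ℏ: k₁ = √(2·1·6.26) = 3.538, k₂ = √(2·1·0.33) = 0.8124.
Continuity of ψ and ψ′ at the step yields the reflection amplitude r = (k₁ − k₂)/(k₁ + k₂) = 0.6265; thus R = |r|² = 0.3926, T = 0.6074.

T = 0.607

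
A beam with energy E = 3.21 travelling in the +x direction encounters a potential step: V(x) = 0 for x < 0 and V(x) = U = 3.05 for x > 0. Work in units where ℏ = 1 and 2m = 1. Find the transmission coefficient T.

T = 0.597

On each side the TISE gives plane waves with k = √(2m(E − V))/ℏ: k₁ = √(2·½·3.21) = 1.792, k₂ = √(2·½·0.16) = 0.4000.
Matching ψ and ψ′ at x = 0 gives r = (k₁ − k₂)/(k₁ + k₂), so R = r² = 0.4032 and T = 1 − R = 0.5968.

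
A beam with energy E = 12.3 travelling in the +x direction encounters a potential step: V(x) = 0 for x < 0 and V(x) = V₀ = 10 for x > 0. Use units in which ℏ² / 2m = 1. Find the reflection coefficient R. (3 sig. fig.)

The wavenumbers are k₁ = √(2mE)/ℏ = 3.507 on the left and k₂ = √(2m(E − V₀))/ℏ = 1.517 on the right.
Matching ψ and ψ′ at x = 0 gives r = (k₁ − k₂)/(k₁ + k₂), so R = r² = 0.1570 and T = 1 − R = 0.8430.

R = 0.157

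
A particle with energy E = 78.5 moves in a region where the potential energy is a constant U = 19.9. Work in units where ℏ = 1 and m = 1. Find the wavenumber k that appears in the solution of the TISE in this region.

With E > U the solution is oscillatory, ψ ∝ e^{±ikx} with k = √(2m(E − U))/ℏ.
k = √(2 × 1 × 58.6) = 10.83.

k = 10.8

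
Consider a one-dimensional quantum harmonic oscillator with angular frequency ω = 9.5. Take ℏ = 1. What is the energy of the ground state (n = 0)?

E = 4.75

The oscillator eigenvalues are E_n = ℏω(n + ½), so E_0 = 9.5 × 0.5 = 4.750.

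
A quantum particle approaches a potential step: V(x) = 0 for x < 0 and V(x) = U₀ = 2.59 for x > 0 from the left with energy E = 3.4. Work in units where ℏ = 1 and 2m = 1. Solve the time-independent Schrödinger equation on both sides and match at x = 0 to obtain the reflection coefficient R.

The wavenumbers are k₁ = √(2mE)/ℏ = 1.844 on the left and k₂ = √(2m(E − U₀))/ℏ = 0.9000 on the right.
Matching ψ and ψ′ at x = 0 gives r = (k₁ − k₂)/(k₁ + k₂), so R = r² = 0.1183 and T = 1 − R = 0.8817.

R = 0.118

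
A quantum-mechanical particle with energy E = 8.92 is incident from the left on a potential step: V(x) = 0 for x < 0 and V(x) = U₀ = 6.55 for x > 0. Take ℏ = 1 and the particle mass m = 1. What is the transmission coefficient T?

The wavenumbers are k₁ = √(2mE)/ℏ = 4.224 on the left and k₂ = √(2m(E − U₀))/ℏ = 2.177 on the right.
Matching ψ and ψ′ at x = 0 gives r = (k₁ − k₂)/(k₁ + k₂), so R = r² = 0.1022 and T = 1 − R = 0.8978.

T = 0.898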